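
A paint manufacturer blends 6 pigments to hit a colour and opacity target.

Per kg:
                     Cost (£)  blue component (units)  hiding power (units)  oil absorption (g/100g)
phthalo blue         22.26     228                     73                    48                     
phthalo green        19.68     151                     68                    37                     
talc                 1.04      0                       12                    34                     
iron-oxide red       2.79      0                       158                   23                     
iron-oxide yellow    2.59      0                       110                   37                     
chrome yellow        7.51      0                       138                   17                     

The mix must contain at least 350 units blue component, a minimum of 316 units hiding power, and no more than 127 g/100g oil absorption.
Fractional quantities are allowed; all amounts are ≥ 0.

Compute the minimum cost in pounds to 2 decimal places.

Let x1 = kg of phthalo blue, x2 = kg of phthalo green, x3 = kg of talc, x4 = kg of iron-oxide red, x5 = kg of iron-oxide yellow, x6 = kg of chrome yellow.
Minimise 22.26x1 + 19.68x2 + 1.04x3 + 2.79x4 + 2.59x5 + 7.51x6 subject to:
  228x1 + 151x2 ≥ 350   (blue component)
  73x1 + 68x2 + 12x3 + 158x4 + 110x5 + 138x6 ≥ 316   (hiding power)
  48x1 + 37x2 + 34x3 + 23x4 + 37x5 + 17x6 ≤ 127   (oil absorption)
  x1, x2, x3, x4, x5, x6 ≥ 0.
The optimal basis is {phthalo blue, iron-oxide red}; phthalo green, talc, iron-oxide yellow, chrome yellow drop out. There the blue component and hiding power constraints are tight.
Optimal quantities: phthalo blue = 1.535 kg, iron-oxide red = 1.291 kg.
Cost = 22.26·1.535 + 2.79·1.291 = 37.7710.

£37.77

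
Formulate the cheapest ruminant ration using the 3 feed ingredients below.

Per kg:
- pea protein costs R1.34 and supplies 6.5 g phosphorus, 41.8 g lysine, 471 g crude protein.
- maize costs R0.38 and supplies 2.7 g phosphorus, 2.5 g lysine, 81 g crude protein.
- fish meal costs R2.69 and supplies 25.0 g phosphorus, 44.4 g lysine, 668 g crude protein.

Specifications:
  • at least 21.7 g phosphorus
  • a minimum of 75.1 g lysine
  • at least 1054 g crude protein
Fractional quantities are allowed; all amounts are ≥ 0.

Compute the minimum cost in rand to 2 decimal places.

R3.36

Let x1 = kg of pea protein, x2 = kg of maize, x3 = kg of fish meal.
min 1.34x1 + 0.38x2 + 2.69x3 with:
  6.5x1 + 2.7x2 + 25x3 ≥ 21.7   (phosphorus)
  41.8x1 + 2.5x2 + 44.4x3 ≥ 75.1   (lysine)
  471x1 + 81x2 + 668x3 ≥ 1054   (crude protein)
  x1, x2, x3 ≥ 0.
The minimum-cost mix takes nothing from maize — only pea protein, fish meal. Binding constraints: phosphorus and crude protein.
Solving gives x1 = 1.595, x3 = 0.4533.
Hence cost = 1.34·1.595 + 2.69·0.4533 = R3.3567.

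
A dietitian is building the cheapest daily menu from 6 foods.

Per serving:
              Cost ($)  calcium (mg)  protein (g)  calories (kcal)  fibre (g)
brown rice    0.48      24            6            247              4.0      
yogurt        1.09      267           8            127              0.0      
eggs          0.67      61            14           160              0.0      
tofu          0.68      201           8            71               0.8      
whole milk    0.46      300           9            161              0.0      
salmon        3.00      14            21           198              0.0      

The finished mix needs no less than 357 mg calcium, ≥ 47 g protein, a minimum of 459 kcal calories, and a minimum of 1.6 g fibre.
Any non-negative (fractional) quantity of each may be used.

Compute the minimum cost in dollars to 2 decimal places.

Treat it as an LP. Let x1 = servings of brown rice, x2 = servings of yogurt, x3 = servings of eggs, x4 = servings of tofu, x5 = servings of whole milk, x6 = servings of salmon.
Minimize 0.48x1 + 1.09x2 + 0.67x3 + 0.68x4 + 0.46x5 + 3x6 with:
  24x1 + 267x2 + 61x3 + 201x4 + 300x5 + 14x6 ≥ 357   (calcium)
  6x1 + 8x2 + 14x3 + 8x4 + 9x5 + 21x6 ≥ 47   (protein)
  247x1 + 127x2 + 160x3 + 71x4 + 161x5 + 198x6 ≥ 459   (calories)
  4x1 + 0.8x4 ≥ 1.6   (fibre)
  x1, x2, x3, x4, x5, x6 ≥ 0.
The optimal basis is {brown rice, eggs, whole milk}; yogurt, tofu, salmon drop out. The calcium, protein, fibre requirements are met with equality.
That vertex is x1 = 0.4, x3 = 2.808, x5 = 0.587.
Total cost: 0.48·0.4 + 0.67·2.808 + 0.46·0.587 = 2.3434.

$2.34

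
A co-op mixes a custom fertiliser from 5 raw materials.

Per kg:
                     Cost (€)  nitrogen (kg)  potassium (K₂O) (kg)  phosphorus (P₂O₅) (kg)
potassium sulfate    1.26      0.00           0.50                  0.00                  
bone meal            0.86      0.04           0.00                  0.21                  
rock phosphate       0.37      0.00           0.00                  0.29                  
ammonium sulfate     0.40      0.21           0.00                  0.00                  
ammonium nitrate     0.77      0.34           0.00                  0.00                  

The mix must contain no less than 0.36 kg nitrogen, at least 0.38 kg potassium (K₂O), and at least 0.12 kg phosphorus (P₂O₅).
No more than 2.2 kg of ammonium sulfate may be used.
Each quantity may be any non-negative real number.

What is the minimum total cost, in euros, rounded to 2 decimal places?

€1.80

Set it up as a linear program. Let x1 = kg of potassium sulfate, x2 = kg of bone meal, x3 = kg of rock phosphate, x4 = kg of ammonium sulfate, x5 = kg of ammonium nitrate.
Minimize 1.26x1 + 0.86x2 + 0.37x3 + 0.4x4 + 0.77x5 s.t.:
  0.04x2 + 0.21x4 + 0.34x5 ≥ 0.36   (nitrogen)
  0.5x1 ≥ 0.38   (potassium (K₂O))
  0.21x2 + 0.29x3 ≥ 0.12   (phosphorus (P₂O₅))
  x4 ≤ 2.2
  x1, x2, x3, x4, x5 ≥ 0.
The optimal basis is {potassium sulfate, rock phosphate, ammonium sulfate}; bone meal, ammonium nitrate drop out. The nitrogen, potassium (K₂O), phosphorus (P₂O₅) requirements are met with equality.
Solving gives x1 = 0.76, x3 = 0.4138, x4 = 1.714.
Total cost: 1.26·0.76 + 0.37·0.4138 + 0.4·1.714 = 1.7963.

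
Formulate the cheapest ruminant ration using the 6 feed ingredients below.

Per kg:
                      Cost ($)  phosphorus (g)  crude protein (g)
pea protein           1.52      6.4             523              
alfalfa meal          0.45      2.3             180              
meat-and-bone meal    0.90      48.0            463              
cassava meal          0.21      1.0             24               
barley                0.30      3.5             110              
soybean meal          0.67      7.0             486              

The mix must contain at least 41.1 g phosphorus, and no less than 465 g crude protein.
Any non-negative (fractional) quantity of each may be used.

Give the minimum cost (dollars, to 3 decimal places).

This is a linear program. Let x1 = kg of pea protein, x2 = kg of alfalfa meal, x3 = kg of meat-and-bone meal, x4 = kg of cassava meal, x5 = kg of barley, x6 = kg of soybean meal.
Minimise 1.52x1 + 0.45x2 + 0.9x3 + 0.21x4 + 0.3x5 + 0.67x6 subject to:
  6.4x1 + 2.3x2 + 48x3 + 1x4 + 3.5x5 + 7x6 ≥ 41.1   (phosphorus)
  523x1 + 180x2 + 463x3 + 24x4 + 110x5 + 486x6 ≥ 465   (crude protein)
  x1, x2, x3, x4, x5, x6 ≥ 0.
The optimal basis is {meat-and-bone meal, soybean meal}; pea protein, alfalfa meal, cassava meal, barley drop out. The phosphorus and crude protein requirements are met with equality.
Optimal quantities: meat-and-bone meal = 0.8324 kg, soybean meal = 0.1638 kg.
Total cost: 0.9·0.8324 + 0.67·0.1638 = 0.85891.

$0.859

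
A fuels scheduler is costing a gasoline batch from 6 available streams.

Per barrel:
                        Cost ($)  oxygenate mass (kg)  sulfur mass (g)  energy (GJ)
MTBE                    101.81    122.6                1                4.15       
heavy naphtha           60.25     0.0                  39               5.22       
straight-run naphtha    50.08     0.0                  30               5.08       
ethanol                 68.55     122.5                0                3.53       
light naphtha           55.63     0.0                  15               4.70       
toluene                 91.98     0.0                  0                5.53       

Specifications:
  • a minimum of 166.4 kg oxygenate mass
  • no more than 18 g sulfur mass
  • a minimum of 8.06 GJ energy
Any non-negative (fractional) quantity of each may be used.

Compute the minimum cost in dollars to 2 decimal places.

Let x1 = barrels of MTBE, x2 = barrels of heavy naphtha, x3 = barrels of straight-run naphtha, x4 = barrels of ethanol, x5 = barrels of light naphtha, x6 = barrels of toluene.
Minimise 101.81x1 + 60.25x2 + 50.08x3 + 68.55x4 + 55.63x5 + 91.98x6 with:
  122.6x1 + 122.5x4 ≥ 166.4   (oxygenate mass)
  1x1 + 39x2 + 30x3 + 15x5 ≤ 18   (sulfur mass)
  4.15x1 + 5.22x2 + 5.08x3 + 3.53x4 + 4.7x5 + 5.53x6 ≥ 8.06   (energy)
  x1, x2, x3, x4, x5, x6 ≥ 0.
The optimal basis is {straight-run naphtha, ethanol, light naphtha}; MTBE, heavy naphtha, toluene drop out. There the oxygenate mass, sulfur mass, energy constraints are tight.
That vertex is x3 = 0.54978, x4 = 1.3584, x5 = 0.10045.
Hence cost = 50.08·0.54978 + 68.55·1.3584 + 55.63·0.10045 = $126.2393.

$126.24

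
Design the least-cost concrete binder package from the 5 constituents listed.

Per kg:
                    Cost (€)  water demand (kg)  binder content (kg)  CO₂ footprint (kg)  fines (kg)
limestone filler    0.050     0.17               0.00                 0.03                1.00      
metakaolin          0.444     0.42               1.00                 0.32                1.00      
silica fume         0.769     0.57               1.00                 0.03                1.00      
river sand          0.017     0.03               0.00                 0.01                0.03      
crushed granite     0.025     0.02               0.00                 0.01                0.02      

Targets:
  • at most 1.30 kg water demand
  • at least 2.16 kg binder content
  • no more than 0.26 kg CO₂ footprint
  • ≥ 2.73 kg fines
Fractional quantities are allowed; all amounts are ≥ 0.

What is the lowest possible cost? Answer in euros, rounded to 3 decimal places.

Let x1 = kg of limestone filler, x2 = kg of metakaolin, x3 = kg of silica fume, x4 = kg of river sand, x5 = kg of crushed granite.
Minimize 0.05x1 + 0.444x2 + 0.769x3 + 0.017x4 + 0.025x5 subject to:
  0.17x1 + 0.42x2 + 0.57x3 + 0.03x4 + 0.02x5 ≤ 1.3   (water demand)
  1x2 + 1x3 ≥ 2.16   (binder content)
  0.03x1 + 0.32x2 + 0.03x3 + 0.01x4 + 0.01x5 ≤ 0.26   (CO₂ footprint)
  1x1 + 1x2 + 1x3 + 0.03x4 + 0.02x5 ≥ 2.73   (fines)
  x1, x2, x3, x4, x5 ≥ 0.
The optimal basis is {limestone filler, metakaolin, silica fume}; river sand, crushed granite drop out. The binder content, CO₂ footprint, fines requirements are met with equality.
Solving gives x1 = 0.57, x2 = 0.6141, x3 = 1.546.
Total cost: 0.05·0.57 + 0.444·0.6141 + 0.769·1.546 = 1.49003.

€1.490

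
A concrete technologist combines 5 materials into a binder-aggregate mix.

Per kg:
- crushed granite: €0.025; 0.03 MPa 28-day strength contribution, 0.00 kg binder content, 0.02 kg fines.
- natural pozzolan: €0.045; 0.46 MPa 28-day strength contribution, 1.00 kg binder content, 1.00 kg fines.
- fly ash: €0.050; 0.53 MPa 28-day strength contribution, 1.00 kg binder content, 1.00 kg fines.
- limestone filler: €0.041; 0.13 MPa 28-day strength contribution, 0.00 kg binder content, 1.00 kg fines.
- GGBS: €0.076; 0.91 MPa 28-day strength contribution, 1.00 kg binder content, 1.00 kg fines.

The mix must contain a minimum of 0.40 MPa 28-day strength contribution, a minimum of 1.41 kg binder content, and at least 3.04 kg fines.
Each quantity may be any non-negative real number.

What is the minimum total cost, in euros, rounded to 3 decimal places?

€0.130

Treat it as an LP. Let x1 = kg of crushed granite, x2 = kg of natural pozzolan, x3 = kg of fly ash, x4 = kg of limestone filler, x5 = kg of GGBS.
Minimise 0.025x1 + 0.045x2 + 0.05x3 + 0.041x4 + 0.076x5 subject to:
  0.03x1 + 0.46x2 + 0.53x3 + 0.13x4 + 0.91x5 ≥ 0.4   (28-day strength contribution)
  1x2 + 1x3 + 1x5 ≥ 1.41   (binder content)
  0.02x1 + 1x2 + 1x3 + 1x4 + 1x5 ≥ 3.04   (fines)
  x1, x2, x3, x4, x5 ≥ 0.
The optimal basis is {natural pozzolan, limestone filler}; crushed granite, fly ash, GGBS drop out. There the binder content and fines constraints are tight.
Optimal quantities: natural pozzolan = 1.41 kg, limestone filler = 1.63 kg.
Total cost: 0.045·1.41 + 0.041·1.63 = 0.13028.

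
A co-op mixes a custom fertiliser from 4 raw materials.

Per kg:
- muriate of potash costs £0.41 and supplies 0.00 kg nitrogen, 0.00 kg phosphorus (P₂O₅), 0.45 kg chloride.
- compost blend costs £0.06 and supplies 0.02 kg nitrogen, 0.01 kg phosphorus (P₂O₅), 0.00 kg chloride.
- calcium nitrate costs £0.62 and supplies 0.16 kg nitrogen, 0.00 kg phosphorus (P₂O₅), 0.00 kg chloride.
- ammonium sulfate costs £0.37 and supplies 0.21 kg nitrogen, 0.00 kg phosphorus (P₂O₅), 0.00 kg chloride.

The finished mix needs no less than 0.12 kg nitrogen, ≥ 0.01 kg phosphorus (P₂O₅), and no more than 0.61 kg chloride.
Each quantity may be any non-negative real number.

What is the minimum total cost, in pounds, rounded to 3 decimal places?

£0.236

This is a linear program. Let x1 = kg of muriate of potash, x2 = kg of compost blend, x3 = kg of calcium nitrate, x4 = kg of ammonium sulfate.
Minimize 0.41x1 + 0.06x2 + 0.62x3 + 0.37x4 with:
  0.02x2 + 0.16x3 + 0.21x4 ≥ 0.12   (nitrogen)
  0.01x2 ≥ 0.01   (phosphorus (P₂O₅))
  0.45x1 ≤ 0.61   (chloride)
  x1, x2, x3, x4 ≥ 0.
At the optimum only compost blend, ammonium sulfate are positive (muriate of potash, calcium nitrate = 0). Binding constraints: nitrogen and phosphorus (P₂O₅).
That vertex is x2 = 1, x4 = 0.4762.
Cost = 0.06·1 + 0.37·0.4762 = 0.23619.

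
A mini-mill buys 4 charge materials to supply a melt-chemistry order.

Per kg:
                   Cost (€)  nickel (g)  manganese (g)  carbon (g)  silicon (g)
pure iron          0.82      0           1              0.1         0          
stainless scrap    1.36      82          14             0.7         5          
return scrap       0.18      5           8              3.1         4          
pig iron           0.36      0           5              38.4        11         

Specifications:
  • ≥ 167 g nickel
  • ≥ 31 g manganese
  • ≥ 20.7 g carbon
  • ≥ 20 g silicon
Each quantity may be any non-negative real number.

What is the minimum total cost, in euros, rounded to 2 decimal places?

This is a linear program. Let x1 = kg of pure iron, x2 = kg of stainless scrap, x3 = kg of return scrap, x4 = kg of pig iron.
min 0.82x1 + 1.36x2 + 0.18x3 + 0.36x4 s.t.:
  82x2 + 5x3 ≥ 167   (nickel)
  1x1 + 14x2 + 8x3 + 5x4 ≥ 31   (manganese)
  0.1x1 + 0.7x2 + 3.1x3 + 38.4x4 ≥ 20.7   (carbon)
  5x2 + 4x3 + 11x4 ≥ 20   (silicon)
  x1, x2, x3, x4 ≥ 0.
The cheapest feasible vertex uses only stainless scrap, return scrap, pig iron; pure iron is not used. There the nickel, carbon, silicon constraints are tight.
Optimal quantities: stainless scrap = 1.9437 kg, return scrap = 1.5237 kg, pig iron = 0.38063 kg.
Hence cost = 1.36·1.9437 + 0.18·1.5237 + 0.36·0.38063 = €3.0547.

€3.05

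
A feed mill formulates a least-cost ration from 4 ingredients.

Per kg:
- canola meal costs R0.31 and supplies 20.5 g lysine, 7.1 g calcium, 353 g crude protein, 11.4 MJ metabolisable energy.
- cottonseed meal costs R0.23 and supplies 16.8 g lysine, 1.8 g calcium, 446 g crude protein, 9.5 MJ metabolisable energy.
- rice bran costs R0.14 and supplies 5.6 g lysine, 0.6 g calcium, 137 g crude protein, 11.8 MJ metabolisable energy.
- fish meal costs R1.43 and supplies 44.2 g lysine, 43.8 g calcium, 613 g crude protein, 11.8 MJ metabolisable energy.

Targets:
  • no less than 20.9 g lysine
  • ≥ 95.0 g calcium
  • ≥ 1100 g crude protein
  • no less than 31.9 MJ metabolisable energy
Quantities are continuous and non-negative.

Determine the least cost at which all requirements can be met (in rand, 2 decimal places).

Let x1 = kg of canola meal, x2 = kg of cottonseed meal, x3 = kg of rice bran, x4 = kg of fish meal.
Minimise 0.31x1 + 0.23x2 + 0.14x3 + 1.43x4 subject to:
  20.5x1 + 16.8x2 + 5.6x3 + 44.2x4 ≥ 20.9   (lysine)
  7.1x1 + 1.8x2 + 0.6x3 + 43.8x4 ≥ 95   (calcium)
  353x1 + 446x2 + 137x3 + 613x4 ≥ 1100   (crude protein)
  11.4x1 + 9.5x2 + 11.8x3 + 11.8x4 ≥ 31.9   (metabolisable energy)
  x1, x2, x3, x4 ≥ 0.
The cheapest feasible vertex uses only canola meal, fish meal; cottonseed meal, rice bran are not used. There the calcium and metabolisable energy constraints are tight.
Optimal quantities: canola meal = 0.6647 kg, fish meal = 2.061 kg.
Total cost: 0.31·0.6647 + 1.43·2.061 = 3.1533.

R3.15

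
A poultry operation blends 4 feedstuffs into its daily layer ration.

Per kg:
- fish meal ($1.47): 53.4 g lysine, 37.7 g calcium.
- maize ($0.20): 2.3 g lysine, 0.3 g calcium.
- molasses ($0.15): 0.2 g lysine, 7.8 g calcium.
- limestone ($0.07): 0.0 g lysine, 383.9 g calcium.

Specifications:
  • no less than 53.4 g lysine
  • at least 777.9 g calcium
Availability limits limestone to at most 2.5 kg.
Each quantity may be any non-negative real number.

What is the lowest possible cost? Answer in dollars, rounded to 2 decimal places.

$1.60

Set it up as a linear program. Let x1 = kg of fish meal, x2 = kg of maize, x3 = kg of molasses, x4 = kg of limestone.
min 1.47x1 + 0.2x2 + 0.15x3 + 0.07x4 subject to:
  53.4x1 + 2.3x2 + 0.2x3 ≥ 53.4   (lysine)
  37.7x1 + 0.3x2 + 7.8x3 + 383.9x4 ≥ 777.9   (calcium)
  x4 ≤ 2.5
  x1, x2, x3, x4 ≥ 0.
The cheapest feasible vertex uses only fish meal, limestone; maize, molasses are not used. Binding constraints: lysine and calcium.
So fish meal = 1 kg, limestone = 1.928 kg.
Cost = 1.47·1 + 0.07·1.928 = 1.60496.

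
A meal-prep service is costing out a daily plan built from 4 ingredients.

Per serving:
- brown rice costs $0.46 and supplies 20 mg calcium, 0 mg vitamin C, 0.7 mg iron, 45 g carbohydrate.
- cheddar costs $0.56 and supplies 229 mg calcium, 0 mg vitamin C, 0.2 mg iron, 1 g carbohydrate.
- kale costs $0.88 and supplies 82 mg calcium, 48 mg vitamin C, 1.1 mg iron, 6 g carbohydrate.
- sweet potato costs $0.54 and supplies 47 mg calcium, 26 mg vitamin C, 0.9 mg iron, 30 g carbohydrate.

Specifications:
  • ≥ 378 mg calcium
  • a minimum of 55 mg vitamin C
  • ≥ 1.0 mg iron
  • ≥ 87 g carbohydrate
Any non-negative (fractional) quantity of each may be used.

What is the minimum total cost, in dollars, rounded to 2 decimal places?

$2.03

Let x1 = servings of brown rice, x2 = servings of cheddar, x3 = servings of kale, x4 = servings of sweet potato.
Minimise 0.46x1 + 0.56x2 + 0.88x3 + 0.54x4 s.t.:
  20x1 + 229x2 + 82x3 + 47x4 ≥ 378   (calcium)
  48x3 + 26x4 ≥ 55   (vitamin C)
  0.7x1 + 0.2x2 + 1.1x3 + 0.9x4 ≥ 1   (iron)
  45x1 + 1x2 + 6x3 + 30x4 ≥ 87   (carbohydrate)
  x1, x2, x3, x4 ≥ 0.
The minimum-cost mix takes nothing from kale — only brown rice, cheddar, sweet potato. The calcium, vitamin C, carbohydrate requirements are met with equality.
Solving gives x1 = 0.497, x2 = 1.173, x4 = 2.115.
Total cost: 0.46·0.497 + 0.56·1.173 + 0.54·2.115 = 2.0276.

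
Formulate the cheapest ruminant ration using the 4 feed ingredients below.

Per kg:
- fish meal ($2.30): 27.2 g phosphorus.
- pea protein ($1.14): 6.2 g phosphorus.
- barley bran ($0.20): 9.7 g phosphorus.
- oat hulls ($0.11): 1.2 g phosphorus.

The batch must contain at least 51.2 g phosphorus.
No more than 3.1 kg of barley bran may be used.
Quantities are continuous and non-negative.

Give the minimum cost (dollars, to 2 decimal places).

$2.41

Treat it as an LP. Let x1 = kg of fish meal, x2 = kg of pea protein, x3 = kg of barley bran, x4 = kg of oat hulls.
Minimize 2.3x1 + 1.14x2 + 0.2x3 + 0.11x4 with:
  27.2x1 + 6.2x2 + 9.7x3 + 1.2x4 ≥ 51.2   (phosphorus)
  x3 ≤ 3.1
  x1, x2, x3, x4 ≥ 0.
The cheapest feasible vertex uses only fish meal, barley bran; pea protein, oat hulls are not used. There the phosphorus and the barley bran cap constraints are tight.
So fish meal = 0.7768 kg, barley bran = 3.1 kg.
Total cost: 2.3·0.7768 + 0.2·3.1 = 2.4066.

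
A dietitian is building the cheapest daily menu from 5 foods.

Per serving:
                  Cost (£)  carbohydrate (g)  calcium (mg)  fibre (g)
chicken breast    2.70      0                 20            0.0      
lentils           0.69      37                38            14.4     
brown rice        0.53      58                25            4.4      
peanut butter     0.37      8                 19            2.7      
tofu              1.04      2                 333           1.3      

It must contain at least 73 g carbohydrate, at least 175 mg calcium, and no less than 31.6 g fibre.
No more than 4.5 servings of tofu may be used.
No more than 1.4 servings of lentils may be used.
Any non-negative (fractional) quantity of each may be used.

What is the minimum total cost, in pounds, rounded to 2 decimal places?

Let x1 = servings of chicken breast, x2 = servings of lentils, x3 = servings of brown rice, x4 = servings of peanut butter, x5 = servings of tofu.
Minimize 2.7x1 + 0.69x2 + 0.53x3 + 0.37x4 + 1.04x5 subject to:
  37x2 + 58x3 + 8x4 + 2x5 ≥ 73   (carbohydrate)
  20x1 + 38x2 + 25x3 + 19x4 + 333x5 ≥ 175   (calcium)
  14.4x2 + 4.4x3 + 2.7x4 + 1.3x5 ≥ 31.6   (fibre)
  x5 ≤ 4.5
  x2 ≤ 1.4
  x1, x2, x3, x4, x5 ≥ 0.
The optimal basis is {lentils, brown rice, tofu}; chicken breast, peanut butter drop out. The calcium, fibre, the lentils cap requirements are met with equality.
That vertex is x2 = 1.4, x3 = 2.548, x5 = 0.1744.
Objective = 0.69·1.4 + 0.53·2.548 + 1.04·0.1744 = 2.4978.

£2.50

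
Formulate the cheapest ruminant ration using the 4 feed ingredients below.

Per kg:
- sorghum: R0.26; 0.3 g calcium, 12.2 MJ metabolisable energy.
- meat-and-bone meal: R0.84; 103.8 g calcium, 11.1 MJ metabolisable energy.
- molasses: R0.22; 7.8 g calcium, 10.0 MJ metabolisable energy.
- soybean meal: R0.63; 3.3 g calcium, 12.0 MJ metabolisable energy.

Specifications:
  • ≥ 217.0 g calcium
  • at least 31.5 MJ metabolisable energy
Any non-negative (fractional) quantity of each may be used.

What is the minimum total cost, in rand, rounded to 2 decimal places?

Let x1 = kg of sorghum, x2 = kg of meat-and-bone meal, x3 = kg of molasses, x4 = kg of soybean meal.
min 0.26x1 + 0.84x2 + 0.22x3 + 0.63x4 s.t.:
  0.3x1 + 103.8x2 + 7.8x3 + 3.3x4 ≥ 217   (calcium)
  12.2x1 + 11.1x2 + 10x3 + 12x4 ≥ 31.5   (metabolisable energy)
  x1, x2, x3, x4 ≥ 0.
At the optimum only meat-and-bone meal, molasses are positive (sorghum, soybean meal = 0). Binding constraints: calcium and metabolisable energy.
Optimal quantities: meat-and-bone meal = 2.023 kg, molasses = 0.905 kg.
Cost = 0.84·2.023 + 0.22·0.905 = 1.8984.

R1.90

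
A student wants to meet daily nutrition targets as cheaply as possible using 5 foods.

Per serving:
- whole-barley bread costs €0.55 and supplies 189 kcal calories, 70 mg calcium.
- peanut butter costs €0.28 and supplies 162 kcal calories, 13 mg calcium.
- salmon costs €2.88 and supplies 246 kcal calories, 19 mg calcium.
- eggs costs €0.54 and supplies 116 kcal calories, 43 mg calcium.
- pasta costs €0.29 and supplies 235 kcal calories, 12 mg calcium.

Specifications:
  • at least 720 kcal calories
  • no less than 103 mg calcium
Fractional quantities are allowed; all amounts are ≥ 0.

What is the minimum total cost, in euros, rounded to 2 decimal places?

€1.24

Set it up as a linear program. Let x1 = servings of whole-barley bread, x2 = servings of peanut butter, x3 = servings of salmon, x4 = servings of eggs, x5 = servings of pasta.
Minimize 0.55x1 + 0.28x2 + 2.88x3 + 0.54x4 + 0.29x5 subject to:
  189x1 + 162x2 + 246x3 + 116x4 + 235x5 ≥ 720   (calories)
  70x1 + 13x2 + 19x3 + 43x4 + 12x5 ≥ 103   (calcium)
  x1, x2, x3, x4, x5 ≥ 0.
The optimal basis is {whole-barley bread, pasta}; peanut butter, salmon, eggs drop out. There the calories and calcium constraints are tight.
So whole-barley bread = 1.098 servings, pasta = 2.181 servings.
Hence cost = 0.55·1.098 + 0.29·2.181 = €1.2364.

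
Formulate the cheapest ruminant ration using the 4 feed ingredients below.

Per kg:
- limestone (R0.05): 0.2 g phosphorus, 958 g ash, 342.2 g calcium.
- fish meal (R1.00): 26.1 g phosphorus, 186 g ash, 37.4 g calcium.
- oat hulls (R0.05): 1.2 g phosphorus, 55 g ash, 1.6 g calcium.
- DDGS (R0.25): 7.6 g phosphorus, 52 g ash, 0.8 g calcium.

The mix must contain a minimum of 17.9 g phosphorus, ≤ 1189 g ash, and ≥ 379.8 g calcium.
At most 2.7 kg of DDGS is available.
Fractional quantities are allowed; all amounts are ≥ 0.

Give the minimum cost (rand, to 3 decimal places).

Treat it as an LP. Let x1 = kg of limestone, x2 = kg of fish meal, x3 = kg of oat hulls, x4 = kg of DDGS.
Minimize 0.05x1 + 1x2 + 0.05x3 + 0.25x4 s.t.:
  0.2x1 + 26.1x2 + 1.2x3 + 7.6x4 ≥ 17.9   (phosphorus)
  958x1 + 186x2 + 55x3 + 52x4 ≤ 1189   (ash)
  342.2x1 + 37.4x2 + 1.6x3 + 0.8x4 ≥ 379.8   (calcium)
  x4 ≤ 2.7
  x1, x2, x3, x4 ≥ 0.
At the optimum only limestone, DDGS are positive (fish meal, oat hulls = 0). The phosphorus and calcium requirements are met with equality.
So limestone = 1.104 kg, DDGS = 2.326 kg.
Total cost: 0.05·1.104 + 0.25·2.326 = 0.63670.

R0.637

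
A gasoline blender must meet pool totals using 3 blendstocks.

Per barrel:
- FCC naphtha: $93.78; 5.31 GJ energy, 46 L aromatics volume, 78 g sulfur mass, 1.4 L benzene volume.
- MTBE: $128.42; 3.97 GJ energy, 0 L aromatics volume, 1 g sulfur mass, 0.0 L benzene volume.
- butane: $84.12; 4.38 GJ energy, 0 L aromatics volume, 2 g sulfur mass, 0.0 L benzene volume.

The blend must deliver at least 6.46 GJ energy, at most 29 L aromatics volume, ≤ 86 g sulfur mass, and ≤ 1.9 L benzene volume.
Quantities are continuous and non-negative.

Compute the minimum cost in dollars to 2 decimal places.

Let x1 = barrels of FCC naphtha, x2 = barrels of MTBE, x3 = barrels of butane.
Minimise 93.78x1 + 128.42x2 + 84.12x3 subject to:
  5.31x1 + 3.97x2 + 4.38x3 ≥ 6.46   (energy)
  46x1 ≤ 29   (aromatics volume)
  78x1 + 1x2 + 2x3 ≤ 86   (sulfur mass)
  1.4x1 ≤ 1.9   (benzene volume)
  x1, x2, x3 ≥ 0.
The optimal basis is {FCC naphtha, butane}; MTBE drops out. Binding constraints: energy and aromatics volume.
Optimal quantities: FCC naphtha = 0.63043 barrels, butane = 0.71059 barrels.
Cost = 93.78·0.63043 + 84.12·0.71059 = 118.8966.

$118.90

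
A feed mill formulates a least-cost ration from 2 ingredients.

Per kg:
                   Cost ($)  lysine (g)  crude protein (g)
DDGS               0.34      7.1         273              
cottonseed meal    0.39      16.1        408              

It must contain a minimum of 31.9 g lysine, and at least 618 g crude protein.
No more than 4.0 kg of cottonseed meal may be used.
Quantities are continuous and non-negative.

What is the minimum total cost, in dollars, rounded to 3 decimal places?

$0.773

Let x1 = kg of DDGS, x2 = kg of cottonseed meal.
Minimise 0.34x1 + 0.39x2 with:
  7.1x1 + 16.1x2 ≥ 31.9   (lysine)
  273x1 + 408x2 ≥ 618   (crude protein)
  x2 ≤ 4
  x1, x2 ≥ 0.
The cheapest feasible vertex uses only cottonseed meal; DDGS is not used. There the lysine constraint is tight.
That vertex is x2 = 1.981.
Cost = 0.39·1.981 = 0.77259.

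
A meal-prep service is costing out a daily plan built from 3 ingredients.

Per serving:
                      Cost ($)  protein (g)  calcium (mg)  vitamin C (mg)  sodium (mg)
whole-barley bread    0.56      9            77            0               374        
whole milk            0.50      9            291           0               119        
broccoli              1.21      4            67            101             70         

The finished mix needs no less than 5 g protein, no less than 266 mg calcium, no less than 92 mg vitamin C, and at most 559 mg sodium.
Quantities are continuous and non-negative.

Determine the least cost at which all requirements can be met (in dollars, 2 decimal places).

Treat it as an LP. Let x1 = servings of whole-barley bread, x2 = servings of whole milk, x3 = servings of broccoli.
Minimize 0.56x1 + 0.5x2 + 1.21x3 with:
  9x1 + 9x2 + 4x3 ≥ 5   (protein)
  77x1 + 291x2 + 67x3 ≥ 266   (calcium)
  101x3 ≥ 92   (vitamin C)
  374x1 + 119x2 + 70x3 ≤ 559   (sodium)
  x1, x2, x3 ≥ 0.
The minimum-cost mix takes nothing from whole-barley bread — only whole milk, broccoli. There the calcium and vitamin C constraints are tight.
That vertex is x2 = 0.7044, x3 = 0.9109.
Cost = 0.5·0.7044 + 1.21·0.9109 = 1.4544.

$1.45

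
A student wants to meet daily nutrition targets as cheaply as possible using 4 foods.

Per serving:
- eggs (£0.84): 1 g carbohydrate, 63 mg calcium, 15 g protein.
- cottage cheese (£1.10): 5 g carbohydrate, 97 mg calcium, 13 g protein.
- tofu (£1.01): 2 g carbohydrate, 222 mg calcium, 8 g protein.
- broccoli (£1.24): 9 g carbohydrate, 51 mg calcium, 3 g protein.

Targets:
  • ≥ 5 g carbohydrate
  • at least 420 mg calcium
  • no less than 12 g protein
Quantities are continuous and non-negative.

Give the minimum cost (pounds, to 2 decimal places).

£2.05

Let x1 = servings of eggs, x2 = servings of cottage cheese, x3 = servings of tofu, x4 = servings of broccoli.
min 0.84x1 + 1.1x2 + 1.01x3 + 1.24x4 s.t.:
  1x1 + 5x2 + 2x3 + 9x4 ≥ 5   (carbohydrate)
  63x1 + 97x2 + 222x3 + 51x4 ≥ 420   (calcium)
  15x1 + 13x2 + 8x3 + 3x4 ≥ 12   (protein)
  x1, x2, x3, x4 ≥ 0.
The minimum-cost mix takes nothing from eggs, cottage cheese — only tofu, broccoli. Binding constraints: carbohydrate and calcium.
Solving gives x3 = 1.859, x4 = 0.1424.
Hence cost = 1.01·1.859 + 1.24·0.1424 = £2.0542.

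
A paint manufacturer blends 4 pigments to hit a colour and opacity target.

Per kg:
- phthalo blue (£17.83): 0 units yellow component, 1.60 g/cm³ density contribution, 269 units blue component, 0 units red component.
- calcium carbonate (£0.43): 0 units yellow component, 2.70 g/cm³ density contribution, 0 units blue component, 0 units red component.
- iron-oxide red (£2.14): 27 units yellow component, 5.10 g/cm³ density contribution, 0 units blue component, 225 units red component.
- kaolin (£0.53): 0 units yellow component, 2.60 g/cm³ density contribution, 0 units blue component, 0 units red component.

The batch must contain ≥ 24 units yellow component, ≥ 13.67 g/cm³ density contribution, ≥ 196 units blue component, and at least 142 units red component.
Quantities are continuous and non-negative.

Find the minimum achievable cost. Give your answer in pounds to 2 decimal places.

Let x1 = kg of phthalo blue, x2 = kg of calcium carbonate, x3 = kg of iron-oxide red, x4 = kg of kaolin.
Minimise 17.83x1 + 0.43x2 + 2.14x3 + 0.53x4 with:
  27x3 ≥ 24   (yellow component)
  1.6x1 + 2.7x2 + 5.1x3 + 2.6x4 ≥ 13.67   (density contribution)
  269x1 ≥ 196   (blue component)
  225x3 ≥ 142   (red component)
  x1, x2, x3, x4 ≥ 0.
The optimal basis is {phthalo blue, calcium carbonate, iron-oxide red}; kaolin drops out. Binding constraints: yellow component, density contribution, blue component.
That vertex is x1 = 0.7286, x2 = 2.952, x3 = 0.8889.
Hence cost = 17.83·0.7286 + 0.43·2.952 + 2.14·0.8889 = £16.1625.

£16.16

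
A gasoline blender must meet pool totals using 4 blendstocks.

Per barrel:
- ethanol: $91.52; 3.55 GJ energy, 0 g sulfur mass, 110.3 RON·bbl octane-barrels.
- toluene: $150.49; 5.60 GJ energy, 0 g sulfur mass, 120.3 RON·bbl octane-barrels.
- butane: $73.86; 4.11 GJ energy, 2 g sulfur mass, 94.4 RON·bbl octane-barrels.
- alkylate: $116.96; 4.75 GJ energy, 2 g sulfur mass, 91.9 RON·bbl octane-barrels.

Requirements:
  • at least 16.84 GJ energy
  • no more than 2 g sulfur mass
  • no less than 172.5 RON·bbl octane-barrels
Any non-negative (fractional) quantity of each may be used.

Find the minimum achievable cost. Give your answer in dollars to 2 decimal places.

$402.04

Treat it as an LP. Let x1 = barrels of ethanol, x2 = barrels of toluene, x3 = barrels of butane, x4 = barrels of alkylate.
Minimize 91.52x1 + 150.49x2 + 73.86x3 + 116.96x4 with:
  3.55x1 + 5.6x2 + 4.11x3 + 4.75x4 ≥ 16.84   (energy)
  2x3 + 2x4 ≤ 2   (sulfur mass)
  110.3x1 + 120.3x2 + 94.4x3 + 91.9x4 ≥ 172.5   (octane-barrels)
  x1, x2, x3, x4 ≥ 0.
The optimal basis is {ethanol, butane}; toluene, alkylate drop out. Binding constraints: energy and sulfur mass.
Optimal quantities: ethanol = 3.5859 barrels, butane = 1 barrel.
Objective = 91.52·3.5859 + 73.86·1 = 402.0416.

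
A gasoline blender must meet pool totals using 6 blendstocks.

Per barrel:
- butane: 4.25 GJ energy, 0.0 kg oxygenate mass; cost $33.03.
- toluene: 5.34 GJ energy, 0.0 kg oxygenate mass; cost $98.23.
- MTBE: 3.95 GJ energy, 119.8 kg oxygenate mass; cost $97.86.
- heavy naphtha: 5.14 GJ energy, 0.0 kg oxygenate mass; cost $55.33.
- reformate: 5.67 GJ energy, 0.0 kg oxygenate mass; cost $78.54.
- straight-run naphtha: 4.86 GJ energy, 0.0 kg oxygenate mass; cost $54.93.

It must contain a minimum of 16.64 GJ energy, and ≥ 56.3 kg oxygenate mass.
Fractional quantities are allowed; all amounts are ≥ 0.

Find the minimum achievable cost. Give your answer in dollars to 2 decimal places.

$160.88

Treat it as an LP. Let x1 = barrels of butane, x2 = barrels of toluene, x3 = barrels of MTBE, x4 = barrels of heavy naphtha, x5 = barrels of reformate, x6 = barrels of straight-run naphtha.
min 33.03x1 + 98.23x2 + 97.86x3 + 55.33x4 + 78.54x5 + 54.93x6 subject to:
  4.25x1 + 5.34x2 + 3.95x3 + 5.14x4 + 5.67x5 + 4.86x6 ≥ 16.64   (energy)
  119.8x3 ≥ 56.3   (oxygenate mass)
  x1, x2, x3, x4, x5, x6 ≥ 0.
At the optimum only butane, MTBE are positive (toluene, heavy naphtha, reformate, straight-run naphtha = 0). Binding constraints: energy and oxygenate mass.
Solving gives x1 = 3.4785, x3 = 0.46995.
Total cost: 33.03·3.4785 + 97.86·0.46995 = 160.8842.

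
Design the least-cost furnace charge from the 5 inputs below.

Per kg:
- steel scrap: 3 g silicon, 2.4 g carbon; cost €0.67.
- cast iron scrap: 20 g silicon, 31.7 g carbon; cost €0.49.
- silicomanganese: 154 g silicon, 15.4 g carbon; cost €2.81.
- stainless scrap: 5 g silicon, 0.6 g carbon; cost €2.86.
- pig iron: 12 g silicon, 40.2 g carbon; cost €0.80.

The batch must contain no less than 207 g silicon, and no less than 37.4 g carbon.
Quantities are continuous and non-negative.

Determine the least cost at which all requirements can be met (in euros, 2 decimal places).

€3.85

Treat it as an LP. Let x1 = kg of steel scrap, x2 = kg of cast iron scrap, x3 = kg of silicomanganese, x4 = kg of stainless scrap, x5 = kg of pig iron.
Minimise 0.67x1 + 0.49x2 + 2.81x3 + 2.86x4 + 0.8x5 subject to:
  3x1 + 20x2 + 154x3 + 5x4 + 12x5 ≥ 207   (silicon)
  2.4x1 + 31.7x2 + 15.4x3 + 0.6x4 + 40.2x5 ≥ 37.4   (carbon)
  x1, x2, x3, x4, x5 ≥ 0.
At the optimum only cast iron scrap, silicomanganese are positive (steel scrap, stainless scrap, pig iron = 0). The silicon and carbon requirements are met with equality.
So cast iron scrap = 0.5623 kg, silicomanganese = 1.271 kg.
Objective = 0.49·0.5623 + 2.81·1.271 = 3.8470.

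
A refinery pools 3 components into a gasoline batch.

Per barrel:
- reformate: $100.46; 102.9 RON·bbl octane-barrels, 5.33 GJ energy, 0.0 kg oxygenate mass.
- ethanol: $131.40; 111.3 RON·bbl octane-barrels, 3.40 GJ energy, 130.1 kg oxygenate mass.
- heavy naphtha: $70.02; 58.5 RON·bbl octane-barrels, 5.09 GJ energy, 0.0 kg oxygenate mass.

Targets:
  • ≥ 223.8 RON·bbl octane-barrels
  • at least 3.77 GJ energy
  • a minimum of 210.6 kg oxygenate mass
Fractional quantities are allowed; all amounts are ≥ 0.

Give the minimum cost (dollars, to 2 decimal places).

$255.30

Let x1 = barrels of reformate, x2 = barrels of ethanol, x3 = barrels of heavy naphtha.
Minimize 100.46x1 + 131.4x2 + 70.02x3 s.t.:
  102.9x1 + 111.3x2 + 58.5x3 ≥ 223.8   (octane-barrels)
  5.33x1 + 3.4x2 + 5.09x3 ≥ 3.77   (energy)
  130.1x2 ≥ 210.6   (oxygenate mass)
  x1, x2, x3 ≥ 0.
The optimal basis is {reformate, ethanol}; heavy naphtha drops out. Binding constraints: octane-barrels and oxygenate mass.
Solving gives x1 = 0.424029, x2 = 1.61875.
Hence cost = 100.46·0.424029 + 131.4·1.61875 = $255.3017.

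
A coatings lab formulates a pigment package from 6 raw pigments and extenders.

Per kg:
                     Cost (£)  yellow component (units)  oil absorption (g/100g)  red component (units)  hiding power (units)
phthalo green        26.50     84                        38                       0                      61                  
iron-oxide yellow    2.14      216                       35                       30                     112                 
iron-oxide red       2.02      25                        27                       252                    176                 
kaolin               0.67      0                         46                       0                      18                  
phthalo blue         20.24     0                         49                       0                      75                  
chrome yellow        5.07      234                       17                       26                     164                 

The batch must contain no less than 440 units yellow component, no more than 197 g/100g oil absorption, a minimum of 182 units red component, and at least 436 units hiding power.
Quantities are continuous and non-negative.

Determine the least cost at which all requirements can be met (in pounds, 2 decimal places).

Treat it as an LP. Let x1 = kg of phthalo green, x2 = kg of iron-oxide yellow, x3 = kg of iron-oxide red, x4 = kg of kaolin, x5 = kg of phthalo blue, x6 = kg of chrome yellow.
Minimise 26.5x1 + 2.14x2 + 2.02x3 + 0.67x4 + 20.24x5 + 5.07x6 subject to:
  84x1 + 216x2 + 25x3 + 234x6 ≥ 440   (yellow component)
  38x1 + 35x2 + 27x3 + 46x4 + 49x5 + 17x6 ≤ 197   (oil absorption)
  30x2 + 252x3 + 26x6 ≥ 182   (red component)
  61x1 + 112x2 + 176x3 + 18x4 + 75x5 + 164x6 ≥ 436   (hiding power)
  x1, x2, x3, x4, x5, x6 ≥ 0.
The minimum-cost mix takes nothing from phthalo green, kaolin, phthalo blue, chrome yellow — only iron-oxide yellow, iron-oxide red. The yellow component and hiding power requirements are met with equality.
That vertex is x2 = 1.889, x3 = 1.275.
Total cost: 2.14·1.889 + 2.02·1.275 = 6.6180.

£6.62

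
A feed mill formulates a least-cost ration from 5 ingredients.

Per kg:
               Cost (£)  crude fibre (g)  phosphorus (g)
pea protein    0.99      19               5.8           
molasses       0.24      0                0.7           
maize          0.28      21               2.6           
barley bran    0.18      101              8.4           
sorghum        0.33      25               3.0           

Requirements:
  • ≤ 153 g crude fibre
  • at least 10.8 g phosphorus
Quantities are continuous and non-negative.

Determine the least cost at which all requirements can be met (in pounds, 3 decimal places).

£0.231

Treat it as an LP. Let x1 = kg of pea protein, x2 = kg of molasses, x3 = kg of maize, x4 = kg of barley bran, x5 = kg of sorghum.
Minimise 0.99x1 + 0.24x2 + 0.28x3 + 0.18x4 + 0.33x5 subject to:
  19x1 + 21x3 + 101x4 + 25x5 ≤ 153   (crude fibre)
  5.8x1 + 0.7x2 + 2.6x3 + 8.4x4 + 3x5 ≥ 10.8   (phosphorus)
  x1, x2, x3, x4, x5 ≥ 0.
The minimum-cost mix takes nothing from pea protein, molasses, maize, sorghum — only barley bran. Binding constraint: phosphorus.
That vertex is x4 = 1.286.
Hence cost = 0.18·1.286 = £0.23148.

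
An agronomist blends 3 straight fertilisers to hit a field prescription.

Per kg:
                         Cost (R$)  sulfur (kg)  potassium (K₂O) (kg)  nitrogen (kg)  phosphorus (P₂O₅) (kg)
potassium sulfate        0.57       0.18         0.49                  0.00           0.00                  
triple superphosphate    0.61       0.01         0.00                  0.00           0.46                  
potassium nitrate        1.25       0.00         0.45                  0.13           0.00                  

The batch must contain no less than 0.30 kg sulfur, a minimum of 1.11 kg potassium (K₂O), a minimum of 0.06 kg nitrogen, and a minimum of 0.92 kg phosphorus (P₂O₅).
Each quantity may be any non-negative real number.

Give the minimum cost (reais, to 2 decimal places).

Let x1 = kg of potassium sulfate, x2 = kg of triple superphosphate, x3 = kg of potassium nitrate.
Minimise 0.57x1 + 0.61x2 + 1.25x3 with:
  0.18x1 + 0.01x2 ≥ 0.3   (sulfur)
  0.49x1 + 0.45x3 ≥ 1.11   (potassium (K₂O))
  0.13x3 ≥ 0.06   (nitrogen)
  0.46x2 ≥ 0.92   (phosphorus (P₂O₅))
  x1, x2, x3 ≥ 0.
All 3 inputs are positive at the optimum. There the potassium (K₂O), nitrogen, phosphorus (P₂O₅) constraints are tight.
So potassium sulfate = 1.841 kg, triple superphosphate = 2 kg, potassium nitrate = 0.4615 kg.
Hence cost = 0.57·1.841 + 0.61·2 + 1.25·0.4615 = R$2.8462.

R$2.85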